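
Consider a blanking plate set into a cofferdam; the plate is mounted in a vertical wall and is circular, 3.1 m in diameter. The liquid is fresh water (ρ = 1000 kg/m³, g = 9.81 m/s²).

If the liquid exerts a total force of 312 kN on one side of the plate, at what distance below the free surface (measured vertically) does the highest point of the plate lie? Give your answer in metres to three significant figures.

d_top ≈ 2.66 m

γ = ρg = 1000 × 9.81 = 9810 N/m³ = 9.81 kN/m³.
A = π(1.55)² = 7.54768 m².
From F = γ·h_c·A, the centroid depth is h_c = 312/(9.81 × 7.54768) = 4.21378 m.
The centroid is at the centre, 1.55 m below the top of the plate, so the highest point sits at h_top = 4.21378 − 1.55 = 2.66378 m below the surface.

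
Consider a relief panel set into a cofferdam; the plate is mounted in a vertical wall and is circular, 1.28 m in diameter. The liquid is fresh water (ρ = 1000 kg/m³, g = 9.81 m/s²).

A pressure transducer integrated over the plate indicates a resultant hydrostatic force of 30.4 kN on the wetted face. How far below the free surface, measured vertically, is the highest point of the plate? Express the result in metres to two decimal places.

γ = ρg = 1000 × 9.81 = 9810 N/m³ = 9.81 kN/m³.
A = π(0.64)² = 1.2868 m².
From F = γ·h_c·A, the centroid depth is h_c = 30.4/(9.81 × 1.2868) = 2.40821 m.
The centroid is at the centre, 0.64 m below the top of the plate, so the highest point sits at h_top = 2.40821 − 0.64 = 1.76821 m below the surface.

d_top ≈ 1.77 m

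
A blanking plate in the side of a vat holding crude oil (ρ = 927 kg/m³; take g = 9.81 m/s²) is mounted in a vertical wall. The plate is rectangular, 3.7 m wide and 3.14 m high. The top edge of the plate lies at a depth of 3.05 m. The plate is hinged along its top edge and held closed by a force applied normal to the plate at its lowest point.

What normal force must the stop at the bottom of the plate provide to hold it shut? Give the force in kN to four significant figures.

P ≈ 271.7 kN

γ = ρg = 927 × 9.81 / 1000 = 9.09387 kN/m³.
The centroid lies 3.14/2 = 1.57 m below the top edge, so the centroid depth is h_c = 3.05 + 1.57 = 4.62 m.
A = 3.7 × 3.14 = 11.618 m².
Resultant F = γ·h_c·A = 9.09387 × 4.62 × 11.618 = 488.115 kN.
I_c = b·h³/12 = 3.7 × 3.14³/12 = 9.54574 m⁴.
Centre of pressure: y_p = y_c + I_c/(y_c·A) = 4.62 + 9.54574/(4.62 × 11.618) = 4.62 + 0.177843 = 4.79784 m along the plane.
The resultant acts 1.57 + 0.177843 = 1.74784 m (along the plate) below the hinge at the top edge, so the moment about the hinge is M = F × 1.74784 = 488.115 × 1.74784 = 853.147 kN·m.
A normal force at the bottom, 3.14 m from the hinge, must supply this moment: P = 853.147/3.14 = 271.703 kN.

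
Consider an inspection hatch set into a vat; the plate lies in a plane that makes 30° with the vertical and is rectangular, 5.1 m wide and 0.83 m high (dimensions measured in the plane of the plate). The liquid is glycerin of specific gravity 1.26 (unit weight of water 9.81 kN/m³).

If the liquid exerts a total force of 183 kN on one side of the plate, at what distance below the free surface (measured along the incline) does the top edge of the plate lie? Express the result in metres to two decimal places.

y_top ≈ 3.62 m

γ = 1.26 × 9.81 = 12.3606 kN/m³.
A = 5.1 × 0.83 = 4.233 m².
From F = γ·h_c·A, the centroid depth is h_c = 183/(12.3606 × 4.233) = 3.49754 m.
The plate makes 30° with the vertical, i.e. θ = 90° − 30° = 60° to the horizontal. Measuring y along the incline from the free-surface line, vertical depth h = y·sinθ with sinθ = 0.866025.
Along the incline, y_c = h_c/sinθ = 3.49754/0.866025 = 4.03861 m.
The centroid lies 0.83/2 = 0.415 m below the top edge, so the top edge sits at y_top = 4.03861 − 0.415 = 3.62361 m along the incline.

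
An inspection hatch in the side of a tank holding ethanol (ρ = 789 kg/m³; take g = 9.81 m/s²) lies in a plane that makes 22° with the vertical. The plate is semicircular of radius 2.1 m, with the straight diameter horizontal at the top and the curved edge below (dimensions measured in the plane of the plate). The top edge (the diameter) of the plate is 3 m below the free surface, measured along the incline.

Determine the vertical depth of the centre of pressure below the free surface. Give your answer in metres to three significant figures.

γ = ρg = 789 × 9.81 / 1000 = 7.74009 kN/m³.
The plate makes 22° with the vertical, i.e. θ = 90° − 22° = 68° to the horizontal. Measuring y along the incline from the free-surface line, vertical depth h = y·sinθ with sinθ = 0.927184.
The centroid of a semicircle lies 4r/(3π) = 0.891268 m from the diameter, here below the top edge, so y_c = 3 + 0.891268 = 3.89127 m and h_c = 3.89127 × 0.927184 = 3.60792 m.
A = πr²/2 = π × 2.1²/2 = 6.92721 m².
Resultant F = γ·h_c·A = 7.74009 × 3.60792 × 6.92721 = 193.447 kN.
I_c = (π/8 − 8/(9π))·r⁴ = 0.109757 × 2.1⁴ = 2.13457 m⁴.
Centre of pressure: y_p = y_c + I_c/(y_c·A) = 3.89127 + 2.13457/(3.89127 × 6.92721) = 3.89127 + 0.0791882 = 3.97046 m along the plane.
Vertically, h_p = y_p·sinθ = 3.97046 × 0.927184 = 3.68135 m.

h_p = 3.68 m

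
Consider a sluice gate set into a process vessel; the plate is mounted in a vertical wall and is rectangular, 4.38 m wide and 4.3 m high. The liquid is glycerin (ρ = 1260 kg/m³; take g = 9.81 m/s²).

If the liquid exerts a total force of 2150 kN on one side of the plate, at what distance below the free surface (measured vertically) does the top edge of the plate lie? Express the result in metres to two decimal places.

d_top ≈ 7.09 m

γ = ρg = 1260 × 9.81 / 1000 = 12.3606 kN/m³.
A = 4.38 × 4.3 = 18.834 m².
From F = γ·h_c·A, the centroid depth is h_c = 2150/(12.3606 × 18.834) = 9.23541 m.
The centroid lies 4.3/2 = 2.15 m below the top edge, so the top edge sits at h_top = 9.23541 − 2.15 = 7.08541 m below the surface.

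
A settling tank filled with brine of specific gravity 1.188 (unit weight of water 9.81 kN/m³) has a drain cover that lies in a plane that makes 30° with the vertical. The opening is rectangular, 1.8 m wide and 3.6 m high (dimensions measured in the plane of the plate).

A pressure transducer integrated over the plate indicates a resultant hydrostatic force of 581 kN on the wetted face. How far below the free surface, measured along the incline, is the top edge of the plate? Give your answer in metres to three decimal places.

γ = 1.188 × 9.81 = 11.65428 kN/m³.
A = 1.8 × 3.6 = 6.48 m².
From F = γ·h_c·A, the centroid depth is h_c = 581/(11.65428 × 6.48) = 7.69335 m.
The plate makes 30° with the vertical, i.e. θ = 90° − 30° = 60° to the horizontal. Measuring y along the incline from the free-surface line, vertical depth h = y·sinθ with sinθ = 0.866025.
Along the incline, y_c = h_c/sinθ = 7.69335/0.866025 = 8.88352 m.
The centroid lies 3.6/2 = 1.8 m below the top edge, so the top edge sits at y_top = 8.88352 − 1.8 = 7.08352 m along the incline.

y_top ≈ 7.084 m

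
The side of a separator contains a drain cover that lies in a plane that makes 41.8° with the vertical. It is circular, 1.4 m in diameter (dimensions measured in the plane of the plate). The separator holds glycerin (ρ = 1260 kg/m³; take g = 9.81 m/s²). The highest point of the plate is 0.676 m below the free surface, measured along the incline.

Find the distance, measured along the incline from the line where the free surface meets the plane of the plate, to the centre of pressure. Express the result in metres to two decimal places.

y_p = 1.47 m

γ = ρg = 1260 × 9.81 / 1000 = 12.3606 kN/m³.
The plate makes 41.8° with the vertical, i.e. θ = 90° − 41.8° = 48.2° to the horizontal. Measuring y along the incline from the free-surface line, vertical depth h = y·sinθ with sinθ = 0.745476.
The centroid is at the centre, 0.7 m below the top of the plate, so y_c = 0.676 + 0.7 = 1.376 m and h_c = 1.376 × 0.745476 = 1.02577 m.
A = π(0.7)² = 1.53938 m².
Resultant F = γ·h_c·A = 12.3606 × 1.02577 × 1.53938 = 19.518 kN.
I_c = πr⁴/4 = π × 0.7⁴/4 = 0.188574 m⁴.
Centre of pressure: y_p = y_c + I_c/(y_c·A) = 1.376 + 0.188574/(1.376 × 1.53938) = 1.376 + 0.0890261 = 1.46503 m along the plane.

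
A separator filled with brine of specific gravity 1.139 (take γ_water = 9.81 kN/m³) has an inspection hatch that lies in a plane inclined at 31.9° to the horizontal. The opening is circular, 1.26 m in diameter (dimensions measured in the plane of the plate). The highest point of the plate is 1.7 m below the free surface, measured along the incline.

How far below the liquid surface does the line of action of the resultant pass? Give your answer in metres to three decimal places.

γ = 1.139 × 9.81 = 11.17359 kN/m³.
Let θ = 31.9° be the plate's angle to the horizontal; measure y along the incline from where the plane meets the free surface. Vertical depth h = y·sinθ with sinθ = 0.528438.
The centroid is at the centre, 0.63 m below the top of the plate, so y_c = 1.7 + 0.63 = 2.33 m and h_c = 2.33 × 0.528438 = 1.23126 m.
A = π(0.63)² = 1.2469 m².
Resultant F = γ·h_c·A = 11.17359 × 1.23126 × 1.2469 = 17.1543 kN.
I_c = πr⁴/4 = π × 0.63⁴/4 = 0.123723 m⁴.
Centre of pressure: y_p = y_c + I_c/(y_c·A) = 2.33 + 0.123723/(2.33 × 1.2469) = 2.33 + 0.0425856 = 2.37259 m along the plane.
Vertically, h_p = y_p·sinθ = 2.37259 × 0.528438 = 1.25377 m.

h_p = 1.254 m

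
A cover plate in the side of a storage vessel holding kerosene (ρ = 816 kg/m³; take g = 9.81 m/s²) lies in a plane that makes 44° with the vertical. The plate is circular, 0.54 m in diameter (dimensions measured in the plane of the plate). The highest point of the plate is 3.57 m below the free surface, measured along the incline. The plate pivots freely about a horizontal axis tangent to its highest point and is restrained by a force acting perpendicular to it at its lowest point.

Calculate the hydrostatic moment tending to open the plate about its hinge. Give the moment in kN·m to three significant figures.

M ≈ 1.39 kN·m

γ = ρg = 816 × 9.81 / 1000 = 8.00496 kN/m³.
The plate makes 44° with the vertical, i.e. θ = 90° − 44° = 46° to the horizontal. Measuring y along the incline from the free-surface line, vertical depth h = y·sinθ with sinθ = 0.719340.
The centroid is at the centre, 0.27 m below the top of the plate, so y_c = 3.57 + 0.27 = 3.84 m and h_c = 3.84 × 0.719340 = 2.76227 m.
A = π(0.27)² = 0.229022 m².
Resultant F = γ·h_c·A = 8.00496 × 2.76227 × 0.229022 = 5.0641 kN.
I_c = πr⁴/4 = π × 0.27⁴/4 = 0.00417393 m⁴.
Centre of pressure: y_p = y_c + I_c/(y_c·A) = 3.84 + 0.00417393/(3.84 × 0.229022) = 3.84 + 0.0047461 = 3.84475 m along the plane.
The resultant acts 0.27 + 0.0047461 = 0.274746 m (along the plate) below the hinge at the top edge, so the moment about the hinge is M = F × 0.274746 = 5.0641 × 0.274746 = 1.39134 kN·m.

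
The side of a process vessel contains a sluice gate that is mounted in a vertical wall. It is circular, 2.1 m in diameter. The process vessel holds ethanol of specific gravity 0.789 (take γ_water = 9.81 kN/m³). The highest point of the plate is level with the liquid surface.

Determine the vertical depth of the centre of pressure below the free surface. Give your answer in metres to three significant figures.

h_p = 1.31 m

γ = 0.789 × 9.81 = 7.74009 kN/m³.
The centroid is at the centre, 1.05 m below the top of the plate, so the centroid depth is h_c = 1.05 m.
A = π(1.05)² = 3.46361 m².
Resultant F = γ·h_c·A = 7.74009 × 1.05 × 3.46361 = 28.1491 kN.
I_c = πr⁴/4 = π × 1.05⁴/4 = 0.954656 m⁴.
Centre of pressure: y_p = y_c + I_c/(y_c·A) = 1.05 + 0.954656/(1.05 × 3.46361) = 1.05 + 0.2625 = 1.3125 m along the plane.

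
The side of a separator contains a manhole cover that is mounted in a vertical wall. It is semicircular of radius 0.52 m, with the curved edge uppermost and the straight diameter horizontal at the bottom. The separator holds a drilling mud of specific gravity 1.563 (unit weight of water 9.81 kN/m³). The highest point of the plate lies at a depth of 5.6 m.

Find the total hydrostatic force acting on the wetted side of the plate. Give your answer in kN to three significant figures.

γ = 1.563 × 9.81 = 15.33303 kN/m³.
The centroid lies 4r/(3π) = 0.220695 m above the diameter, so r − 4r/(3π) = 0.52 − 0.220695 = 0.299305 m below the topmost point, so the centroid depth is h_c = 5.6 + 0.299305 = 5.89931 m.
A = πr²/2 = π × 0.52²/2 = 0.424743 m².
Resultant F = γ·h_c·A = 15.33303 × 5.89931 × 0.424743 = 38.4198 kN.

F ≈ 38.4 kN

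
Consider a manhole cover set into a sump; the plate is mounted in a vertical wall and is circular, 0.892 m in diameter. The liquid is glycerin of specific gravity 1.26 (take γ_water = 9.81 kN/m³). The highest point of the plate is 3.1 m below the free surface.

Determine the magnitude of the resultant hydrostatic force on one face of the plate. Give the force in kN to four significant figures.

F ≈ 27.39 kN

γ = 1.26 × 9.81 = 12.3606 kN/m³.
The centroid is at the centre, 0.446 m below the top of the plate, so the centroid depth is h_c = 3.1 + 0.446 = 3.546 m.
A = π(0.446)² = 0.624913 m².
Resultant F = γ·h_c·A = 12.3606 × 3.546 × 0.624913 = 27.3904 kN.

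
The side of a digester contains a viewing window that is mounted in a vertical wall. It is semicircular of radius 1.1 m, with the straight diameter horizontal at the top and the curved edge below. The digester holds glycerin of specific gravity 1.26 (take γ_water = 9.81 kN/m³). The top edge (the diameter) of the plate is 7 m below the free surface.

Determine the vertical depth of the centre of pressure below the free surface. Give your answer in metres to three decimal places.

γ = 1.26 × 9.81 = 12.3606 kN/m³.
The centroid of a semicircle lies 4r/(3π) = 0.466854 m from the diameter, here below the top edge, so the centroid depth is h_c = 7 + 0.466854 = 7.46685 m.
A = πr²/2 = π × 1.1²/2 = 1.90066 m².
Resultant F = γ·h_c·A = 12.3606 × 7.46685 × 1.90066 = 175.421 kN.
I_c = (π/8 − 8/(9π))·r⁴ = 0.109757 × 1.1⁴ = 0.160695 m⁴.
Centre of pressure: y_p = y_c + I_c/(y_c·A) = 7.46685 + 0.160695/(7.46685 × 1.90066) = 7.46685 + 0.011323 = 7.47817 m along the plane.

h_p = 7.478 m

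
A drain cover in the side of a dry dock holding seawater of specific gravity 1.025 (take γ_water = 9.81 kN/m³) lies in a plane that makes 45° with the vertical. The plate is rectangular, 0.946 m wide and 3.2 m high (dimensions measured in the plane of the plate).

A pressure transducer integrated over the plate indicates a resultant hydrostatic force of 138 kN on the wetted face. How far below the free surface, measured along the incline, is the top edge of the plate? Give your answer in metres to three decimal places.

y_top ≈ 4.812 m

γ = 1.025 × 9.81 = 10.05525 kN/m³.
A = 0.946 × 3.2 = 3.0272 m².
From F = γ·h_c·A, the centroid depth is h_c = 138/(10.05525 × 3.0272) = 4.53362 m.
The plate makes 45° with the vertical, i.e. θ = 90° − 45° = 45° to the horizontal. Measuring y along the incline from the free-surface line, vertical depth h = y·sinθ with sinθ = 0.707107.
Along the incline, y_c = h_c/sinθ = 4.53362/0.707107 = 6.4115 m.
The centroid lies 3.2/2 = 1.6 m below the top edge, so the top edge sits at y_top = 6.4115 − 1.6 = 4.8115 m along the incline.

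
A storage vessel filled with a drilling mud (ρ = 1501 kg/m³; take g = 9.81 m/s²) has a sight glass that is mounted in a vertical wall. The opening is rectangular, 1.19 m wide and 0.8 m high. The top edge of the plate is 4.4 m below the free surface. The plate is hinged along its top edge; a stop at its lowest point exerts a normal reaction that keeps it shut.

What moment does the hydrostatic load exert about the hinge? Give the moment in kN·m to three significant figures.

M ≈ 27.7 kN·m

γ = ρg = 1501 × 9.81 / 1000 = 14.72481 kN/m³.
The centroid lies 0.8/2 = 0.4 m below the top edge, so the centroid depth is h_c = 4.4 + 0.4 = 4.8 m.
A = 1.19 × 0.8 = 0.952 m².
Resultant F = γ·h_c·A = 14.72481 × 4.8 × 0.952 = 67.2865 kN.
I_c = b·h³/12 = 1.19 × 0.8³/12 = 0.0507733 m⁴.
Centre of pressure: y_p = y_c + I_c/(y_c·A) = 4.8 + 0.0507733/(4.8 × 0.952) = 4.8 + 0.0111111 = 4.81111 m along the plane.
The resultant acts 0.4 + 0.0111111 = 0.411111 m (along the plate) below the hinge at the top edge, so the moment about the hinge is M = F × 0.411111 = 67.2865 × 0.411111 = 27.6622 kN·m.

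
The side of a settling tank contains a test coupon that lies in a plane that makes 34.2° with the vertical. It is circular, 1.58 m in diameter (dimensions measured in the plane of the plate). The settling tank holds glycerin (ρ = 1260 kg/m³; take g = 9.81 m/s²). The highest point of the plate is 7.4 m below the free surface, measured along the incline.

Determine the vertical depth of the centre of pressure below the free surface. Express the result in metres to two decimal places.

γ = ρg = 1260 × 9.81 / 1000 = 12.3606 kN/m³.
The plate makes 34.2° with the vertical, i.e. θ = 90° − 34.2° = 55.8° to the horizontal. Measuring y along the incline from the free-surface line, vertical depth h = y·sinθ with sinθ = 0.827081.
The centroid is at the centre, 0.79 m below the top of the plate, so y_c = 7.4 + 0.79 = 8.19 m and h_c = 8.19 × 0.827081 = 6.77379 m.
A = π(0.79)² = 1.96067 m².
Resultant F = γ·h_c·A = 12.3606 × 6.77379 × 1.96067 = 164.163 kN.
I_c = πr⁴/4 = π × 0.79⁴/4 = 0.305913 m⁴.
Centre of pressure: y_p = y_c + I_c/(y_c·A) = 8.19 + 0.305913/(8.19 × 1.96067) = 8.19 + 0.0190506 = 8.20905 m along the plane.
Vertically, h_p = y_p·sinθ = 8.20905 × 0.827081 = 6.78955 m.

h_p = 6.79 m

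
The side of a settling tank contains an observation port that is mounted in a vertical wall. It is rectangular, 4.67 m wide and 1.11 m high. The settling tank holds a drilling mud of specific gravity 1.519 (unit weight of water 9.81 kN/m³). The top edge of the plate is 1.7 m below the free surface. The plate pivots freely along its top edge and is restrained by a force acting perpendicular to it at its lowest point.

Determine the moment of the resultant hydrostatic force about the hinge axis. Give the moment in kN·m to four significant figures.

γ = 1.519 × 9.81 = 14.90139 kN/m³.
The centroid lies 1.11/2 = 0.555 m below the top edge, so the centroid depth is h_c = 1.7 + 0.555 = 2.255 m.
A = 4.67 × 1.11 = 5.1837 m².
Resultant F = γ·h_c·A = 14.90139 × 2.255 × 5.1837 = 174.186 kN.
I_c = b·h³/12 = 4.67 × 1.11³/12 = 0.532236 m⁴.
Centre of pressure: y_p = y_c + I_c/(y_c·A) = 2.255 + 0.532236/(2.255 × 5.1837) = 2.255 + 0.0455321 = 2.30053 m along the plane.
The resultant acts 0.555 + 0.0455321 = 0.600532 m (along the plate) below the hinge at the top edge, so the moment about the hinge is M = F × 0.600532 = 174.186 × 0.600532 = 104.604 kN·m.

M ≈ 104.6 kN·m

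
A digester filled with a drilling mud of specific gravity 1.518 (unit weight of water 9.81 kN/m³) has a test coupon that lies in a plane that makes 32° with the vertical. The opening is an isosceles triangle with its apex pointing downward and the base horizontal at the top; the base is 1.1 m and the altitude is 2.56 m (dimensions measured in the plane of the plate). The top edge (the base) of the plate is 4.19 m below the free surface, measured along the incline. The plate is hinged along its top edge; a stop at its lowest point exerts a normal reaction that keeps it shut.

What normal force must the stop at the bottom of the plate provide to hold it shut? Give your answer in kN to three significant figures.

P ≈ 32.4 kN

γ = 1.518 × 9.81 = 14.89158 kN/m³.
The plate makes 32° with the vertical, i.e. θ = 90° − 32° = 58° to the horizontal. Measuring y along the incline from the free-surface line, vertical depth h = y·sinθ with sinθ = 0.848048.
With the apex down, the centroid sits h/3 = 2.56/3 = 0.853333 m below the base (the top edge), so y_c = 4.19 + 0.853333 = 5.04333 m and h_c = 5.04333 × 0.848048 = 4.27699 m.
A = ½ × 1.1 × 2.56 = 1.408 m².
Resultant F = γ·h_c·A = 14.89158 × 4.27699 × 1.408 = 89.6771 kN.
I_c = b·h³/36 = 1.1 × 2.56³/36 = 0.512637 m⁴.
Centre of pressure: y_p = y_c + I_c/(y_c·A) = 5.04333 + 0.512637/(5.04333 × 1.408) = 5.04333 + 0.0721921 = 5.11552 m along the plane.
The resultant acts 0.853333 + 0.0721921 = 0.925525 m (along the plate) below the hinge at the top edge, so the moment about the hinge is M = F × 0.925525 = 89.6771 × 0.925525 = 82.9984 kN·m.
A normal force at the bottom, 2.56 m from the hinge, must supply this moment: P = 82.9984/2.56 = 32.4213 kN.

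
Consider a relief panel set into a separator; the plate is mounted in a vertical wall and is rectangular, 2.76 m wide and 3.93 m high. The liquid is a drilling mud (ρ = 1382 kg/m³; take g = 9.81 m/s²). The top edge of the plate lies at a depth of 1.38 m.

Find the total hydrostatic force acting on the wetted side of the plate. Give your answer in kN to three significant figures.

γ = ρg = 1382 × 9.81 / 1000 = 13.55742 kN/m³.
The centroid lies 3.93/2 = 1.965 m below the top edge, so the centroid depth is h_c = 1.38 + 1.965 = 3.345 m.
A = 2.76 × 3.93 = 10.8468 m².
Resultant F = γ·h_c·A = 13.55742 × 3.345 × 10.8468 = 491.898 kN.

F ≈ 492 kN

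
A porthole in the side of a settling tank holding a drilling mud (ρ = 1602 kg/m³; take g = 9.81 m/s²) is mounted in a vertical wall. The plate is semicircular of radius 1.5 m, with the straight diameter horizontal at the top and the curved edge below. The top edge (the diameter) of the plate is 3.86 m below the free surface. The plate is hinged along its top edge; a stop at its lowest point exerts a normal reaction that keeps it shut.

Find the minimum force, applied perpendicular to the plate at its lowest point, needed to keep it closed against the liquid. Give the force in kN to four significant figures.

γ = ρg = 1602 × 9.81 / 1000 = 15.71562 kN/m³.
The centroid of a semicircle lies 4r/(3π) = 0.63662 m from the diameter, here below the top edge, so the centroid depth is h_c = 3.86 + 0.63662 = 4.49662 m.
A = πr²/2 = π × 1.5²/2 = 3.53429 m².
Resultant F = γ·h_c·A = 15.71562 × 4.49662 × 3.53429 = 249.758 kN.
I_c = (π/8 − 8/(9π))·r⁴ = 0.109757 × 1.5⁴ = 0.555645 m⁴.
Centre of pressure: y_p = y_c + I_c/(y_c·A) = 4.49662 + 0.555645/(4.49662 × 3.53429) = 4.49662 + 0.034963 = 4.53158 m along the plane.
The resultant acts 0.63662 + 0.034963 = 0.671583 m (along the plate) below the hinge at the top edge, so the moment about the hinge is M = F × 0.671583 = 249.758 × 0.671583 = 167.733 kN·m.
A normal force at the bottom, 1.5 m from the hinge, must supply this moment: P = 167.733/1.5 = 111.822 kN.

P ≈ 111.8 kN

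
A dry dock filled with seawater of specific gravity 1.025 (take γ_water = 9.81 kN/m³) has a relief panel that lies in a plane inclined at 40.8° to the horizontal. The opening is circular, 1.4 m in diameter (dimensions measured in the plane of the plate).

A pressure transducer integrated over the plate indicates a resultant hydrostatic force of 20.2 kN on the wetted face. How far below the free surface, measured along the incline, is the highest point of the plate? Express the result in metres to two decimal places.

γ = 1.025 × 9.81 = 10.05525 kN/m³.
A = π(0.7)² = 1.53938 m².
From F = γ·h_c·A, the centroid depth is h_c = 20.2/(10.05525 × 1.53938) = 1.30501 m.
Let θ = 40.8° be the plate's angle to the horizontal; measure y along the incline from where the plane meets the free surface. Vertical depth h = y·sinθ with sinθ = 0.653421.
Along the incline, y_c = h_c/sinθ = 1.30501/0.653421 = 1.9972 m.
The centroid is at the centre, 0.7 m below the top of the plate, so the highest point sits at y_top = 1.9972 − 0.7 = 1.2972 m along the incline.

y_top ≈ 1.30 m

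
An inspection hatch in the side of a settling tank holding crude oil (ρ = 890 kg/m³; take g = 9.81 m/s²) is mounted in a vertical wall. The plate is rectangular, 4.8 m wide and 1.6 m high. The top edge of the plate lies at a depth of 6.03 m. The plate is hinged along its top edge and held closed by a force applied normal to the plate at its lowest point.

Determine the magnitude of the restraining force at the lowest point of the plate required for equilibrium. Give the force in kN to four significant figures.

P ≈ 237.9 kN

γ = ρg = 890 × 9.81 / 1000 = 8.7309 kN/m³.
The centroid lies 1.6/2 = 0.8 m below the top edge, so the centroid depth is h_c = 6.03 + 0.8 = 6.83 m.
A = 4.8 × 1.6 = 7.68 m².
Resultant F = γ·h_c·A = 8.7309 × 6.83 × 7.68 = 457.974 kN.
I_c = b·h³/12 = 4.8 × 1.6³/12 = 1.6384 m⁴.
Centre of pressure: y_p = y_c + I_c/(y_c·A) = 6.83 + 1.6384/(6.83 × 7.68) = 6.83 + 0.0312347 = 6.86123 m along the plane.
The resultant acts 0.8 + 0.0312347 = 0.831235 m (along the plate) below the hinge at the top edge, so the moment about the hinge is M = F × 0.831235 = 457.974 × 0.831235 = 380.684 kN·m.
A normal force at the bottom, 1.6 m from the hinge, must supply this moment: P = 380.684/1.6 = 237.928 kN.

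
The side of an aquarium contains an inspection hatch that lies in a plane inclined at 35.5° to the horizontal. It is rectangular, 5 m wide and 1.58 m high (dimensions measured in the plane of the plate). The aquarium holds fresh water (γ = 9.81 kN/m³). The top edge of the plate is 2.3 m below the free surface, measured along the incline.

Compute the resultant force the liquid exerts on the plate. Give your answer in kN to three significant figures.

γ = 9.81 kN/m³.
Let θ = 35.5° be the plate's angle to the horizontal; measure y along the incline from where the plane meets the free surface. Vertical depth h = y·sinθ with sinθ = 0.580703.
The centroid lies 1.58/2 = 0.79 m below the top edge, so y_c = 2.3 + 0.79 = 3.09 m and h_c = 3.09 × 0.580703 = 1.79437 m.
A = 5 × 1.58 = 7.9 m².
Resultant F = γ·h_c·A = 9.81 × 1.79437 × 7.9 = 139.062 kN.

F ≈ 139 kN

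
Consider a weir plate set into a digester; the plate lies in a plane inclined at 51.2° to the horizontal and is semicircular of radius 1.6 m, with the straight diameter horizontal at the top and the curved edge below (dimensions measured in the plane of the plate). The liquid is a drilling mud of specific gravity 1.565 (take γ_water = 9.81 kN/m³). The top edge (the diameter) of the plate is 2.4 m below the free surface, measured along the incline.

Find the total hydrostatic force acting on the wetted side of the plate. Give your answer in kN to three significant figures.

F ≈ 148 kN

γ = 1.565 × 9.81 = 15.35265 kN/m³.
Let θ = 51.2° be the plate's angle to the horizontal; measure y along the incline from where the plane meets the free surface. Vertical depth h = y·sinθ with sinθ = 0.779338.
The centroid of a semicircle lies 4r/(3π) = 0.679061 m from the diameter, here below the top edge, so y_c = 2.4 + 0.679061 = 3.07906 m and h_c = 3.07906 × 0.779338 = 2.39963 m.
A = πr²/2 = π × 1.6²/2 = 4.02124 m².
Resultant F = γ·h_c·A = 15.35265 × 2.39963 × 4.02124 = 148.145 kN.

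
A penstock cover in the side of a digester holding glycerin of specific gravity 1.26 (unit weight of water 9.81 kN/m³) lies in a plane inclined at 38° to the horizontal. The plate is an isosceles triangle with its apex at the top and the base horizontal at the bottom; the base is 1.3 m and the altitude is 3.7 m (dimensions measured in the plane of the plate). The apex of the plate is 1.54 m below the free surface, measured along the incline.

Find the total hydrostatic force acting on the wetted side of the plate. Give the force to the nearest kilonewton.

γ = 1.26 × 9.81 = 12.3606 kN/m³.
Let θ = 38° be the plate's angle to the horizontal; measure y along the incline from where the plane meets the free surface. Vertical depth h = y·sinθ with sinθ = 0.615661.
With the apex up, the centroid sits 2h/3 = 2 × 3.7/3 = 2.46667 m below the apex, so y_c = 1.54 + 2.46667 = 4.00667 m and h_c = 4.00667 × 0.615661 = 2.46675 m.
A = ½ × 1.3 × 3.7 = 2.405 m².
Resultant F = γ·h_c·A = 12.3606 × 2.46675 × 2.405 = 73.3297 kN.

F ≈ 73 kN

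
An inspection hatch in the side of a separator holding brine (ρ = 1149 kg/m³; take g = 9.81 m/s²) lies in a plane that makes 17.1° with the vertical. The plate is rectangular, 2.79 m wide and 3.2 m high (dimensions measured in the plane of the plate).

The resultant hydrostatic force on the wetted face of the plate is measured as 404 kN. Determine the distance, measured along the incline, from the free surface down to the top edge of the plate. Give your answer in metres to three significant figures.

γ = ρg = 1149 × 9.81 / 1000 = 11.27169 kN/m³.
A = 2.79 × 3.2 = 8.928 m².
From F = γ·h_c·A, the centroid depth is h_c = 404/(11.27169 × 8.928) = 4.01456 m.
The plate makes 17.1° with the vertical, i.e. θ = 90° − 17.1° = 72.9° to the horizontal. Measuring y along the incline from the free-surface line, vertical depth h = y·sinθ with sinθ = 0.955793.
Along the incline, y_c = h_c/sinθ = 4.01456/0.955793 = 4.20024 m.
The centroid lies 3.2/2 = 1.6 m below the top edge, so the top edge sits at y_top = 4.20024 − 1.6 = 2.60024 m along the incline.

y_top ≈ 2.60 m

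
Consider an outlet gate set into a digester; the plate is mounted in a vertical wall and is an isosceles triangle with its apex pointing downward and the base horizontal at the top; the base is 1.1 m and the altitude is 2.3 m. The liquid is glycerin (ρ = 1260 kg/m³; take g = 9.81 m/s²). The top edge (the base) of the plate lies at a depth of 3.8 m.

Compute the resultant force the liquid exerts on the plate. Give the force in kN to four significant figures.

F ≈ 71.41 kN

γ = ρg = 1260 × 9.81 / 1000 = 12.3606 kN/m³.
With the apex down, the centroid sits h/3 = 2.3/3 = 0.766667 m below the base (the top edge), so the centroid depth is h_c = 3.8 + 0.766667 = 4.56667 m.
A = ½ × 1.1 × 2.3 = 1.265 m².
Resultant F = γ·h_c·A = 12.3606 × 4.56667 × 1.265 = 71.4052 kN.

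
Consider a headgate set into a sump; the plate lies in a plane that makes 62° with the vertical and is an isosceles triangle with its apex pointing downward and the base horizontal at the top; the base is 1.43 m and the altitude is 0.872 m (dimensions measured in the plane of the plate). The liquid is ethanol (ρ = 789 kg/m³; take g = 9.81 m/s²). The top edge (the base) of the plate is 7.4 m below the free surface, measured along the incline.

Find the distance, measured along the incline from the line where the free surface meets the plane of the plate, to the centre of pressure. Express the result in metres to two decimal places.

γ = ρg = 789 × 9.81 / 1000 = 7.74009 kN/m³.
The plate makes 62° with the vertical, i.e. θ = 90° − 62° = 28° to the horizontal. Measuring y along the incline from the free-surface line, vertical depth h = y·sinθ with sinθ = 0.469472.
With the apex down, the centroid sits h/3 = 0.872/3 = 0.290667 m below the base (the top edge), so y_c = 7.4 + 0.290667 = 7.69067 m and h_c = 7.69067 × 0.469472 = 3.61055 m.
A = ½ × 1.43 × 0.872 = 0.62348 m².
Resultant F = γ·h_c·A = 7.74009 × 3.61055 × 0.62348 = 17.4238 kN.
I_c = b·h³/36 = 1.43 × 0.872³/36 = 0.026338 m⁴.
Centre of pressure: y_p = y_c + I_c/(y_c·A) = 7.69067 + 0.026338/(7.69067 × 0.62348) = 7.69067 + 0.00549283 = 7.69616 m along the plane.

y_p = 7.70 m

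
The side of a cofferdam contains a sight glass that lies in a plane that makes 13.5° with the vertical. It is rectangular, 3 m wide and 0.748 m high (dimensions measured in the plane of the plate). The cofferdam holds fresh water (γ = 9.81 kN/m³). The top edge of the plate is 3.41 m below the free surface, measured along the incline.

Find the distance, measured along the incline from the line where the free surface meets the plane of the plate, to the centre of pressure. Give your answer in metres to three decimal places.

γ = 9.81 kN/m³.
The plate makes 13.5° with the vertical, i.e. θ = 90° − 13.5° = 76.5° to the horizontal. Measuring y along the incline from the free-surface line, vertical depth h = y·sinθ with sinθ = 0.972370.
The centroid lies 0.748/2 = 0.374 m below the top edge, so y_c = 3.41 + 0.374 = 3.784 m and h_c = 3.784 × 0.972370 = 3.67945 m.
A = 3 × 0.748 = 2.244 m².
Resultant F = γ·h_c·A = 9.81 × 3.67945 × 2.244 = 80.9981 kN.
I_c = b·h³/12 = 3 × 0.748³/12 = 0.104627 m⁴.
Centre of pressure: y_p = y_c + I_c/(y_c·A) = 3.784 + 0.104627/(3.784 × 2.244) = 3.784 + 0.0123217 = 3.79632 m along the plane.

y_p = 3.796 m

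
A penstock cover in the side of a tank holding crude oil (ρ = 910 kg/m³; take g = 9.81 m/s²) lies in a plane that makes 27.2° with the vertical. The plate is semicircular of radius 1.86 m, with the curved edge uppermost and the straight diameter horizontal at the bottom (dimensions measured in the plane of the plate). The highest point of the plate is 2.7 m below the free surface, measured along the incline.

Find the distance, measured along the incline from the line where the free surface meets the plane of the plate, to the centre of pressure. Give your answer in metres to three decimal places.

y_p = 3.835 m

γ = ρg = 910 × 9.81 / 1000 = 8.9271 kN/m³.
The plate makes 27.2° with the vertical, i.e. θ = 90° − 27.2° = 62.8° to the horizontal. Measuring y along the incline from the free-surface line, vertical depth h = y·sinθ with sinθ = 0.889416.
The centroid lies 4r/(3π) = 0.789409 m above the diameter, so r − 4r/(3π) = 1.86 − 0.789409 = 1.07059 m below the topmost point, so y_c = 2.7 + 1.07059 = 3.77059 m and h_c = 3.77059 × 0.889416 = 3.35362 m.
A = πr²/2 = π × 1.86²/2 = 5.43433 m².
Resultant F = γ·h_c·A = 8.9271 × 3.35362 × 5.43433 = 162.694 kN.
I_c = (π/8 − 8/(9π))·r⁴ = 0.109757 × 1.86⁴ = 1.31366 m⁴.
Centre of pressure: y_p = y_c + I_c/(y_c·A) = 3.77059 + 1.31366/(3.77059 × 5.43433) = 3.77059 + 0.0641103 = 3.8347 m along the plane.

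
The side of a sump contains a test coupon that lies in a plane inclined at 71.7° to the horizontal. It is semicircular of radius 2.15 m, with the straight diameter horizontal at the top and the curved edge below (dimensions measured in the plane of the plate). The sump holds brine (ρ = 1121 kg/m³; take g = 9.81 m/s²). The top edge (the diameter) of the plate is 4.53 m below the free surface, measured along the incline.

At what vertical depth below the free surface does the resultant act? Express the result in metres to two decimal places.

γ = ρg = 1121 × 9.81 / 1000 = 10.99701 kN/m³.
Let θ = 71.7° be the plate's angle to the horizontal; measure y along the incline from where the plane meets the free surface. Vertical depth h = y·sinθ with sinθ = 0.949425.
The centroid of a semicircle lies 4r/(3π) = 0.912488 m from the diameter, here below the top edge, so y_c = 4.53 + 0.912488 = 5.44249 m and h_c = 5.44249 × 0.949425 = 5.16724 m.
A = πr²/2 = π × 2.15²/2 = 7.26101 m².
Resultant F = γ·h_c·A = 10.99701 × 5.16724 × 7.26101 = 412.601 kN.
I_c = (π/8 − 8/(9π))·r⁴ = 0.109757 × 2.15⁴ = 2.34523 m⁴.
Centre of pressure: y_p = y_c + I_c/(y_c·A) = 5.44249 + 2.34523/(5.44249 × 7.26101) = 5.44249 + 0.0593459 = 5.50184 m along the plane.
Vertically, h_p = y_p·sinθ = 5.50184 × 0.949425 = 5.22358 m.

h_p = 5.22 m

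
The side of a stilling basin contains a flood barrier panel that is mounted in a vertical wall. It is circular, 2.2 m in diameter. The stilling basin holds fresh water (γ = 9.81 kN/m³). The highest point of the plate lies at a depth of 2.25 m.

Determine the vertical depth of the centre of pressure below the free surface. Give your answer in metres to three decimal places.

γ = 9.81 kN/m³.
The centroid is at the centre, 1.1 m below the top of the plate, so the centroid depth is h_c = 2.25 + 1.1 = 3.35 m.
A = π(1.1)² = 3.80133 m².
Resultant F = γ·h_c·A = 9.81 × 3.35 × 3.80133 = 124.925 kN.
I_c = πr⁴/4 = π × 1.1⁴/4 = 1.1499 m⁴.
Centre of pressure: y_p = y_c + I_c/(y_c·A) = 3.35 + 1.1499/(3.35 × 3.80133) = 3.35 + 0.0902983 = 3.4403 m along the plane.

h_p = 3.440 m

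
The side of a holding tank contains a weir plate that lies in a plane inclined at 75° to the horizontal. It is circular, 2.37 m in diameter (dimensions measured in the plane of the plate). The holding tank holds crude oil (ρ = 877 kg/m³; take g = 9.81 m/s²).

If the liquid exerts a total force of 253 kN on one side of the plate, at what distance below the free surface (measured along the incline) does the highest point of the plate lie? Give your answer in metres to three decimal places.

γ = ρg = 877 × 9.81 / 1000 = 8.60337 kN/m³.
A = π(1.185)² = 4.4115 m².
From F = γ·h_c·A, the centroid depth is h_c = 253/(8.60337 × 4.4115) = 6.66601 m.
Let θ = 75° be the plate's angle to the horizontal; measure y along the incline from where the plane meets the free surface. Vertical depth h = y·sinθ with sinθ = 0.965926.
Along the incline, y_c = h_c/sinθ = 6.66601/0.965926 = 6.90116 m.
The centroid is at the centre, 1.185 m below the top of the plate, so the highest point sits at y_top = 6.90116 − 1.185 = 5.71616 m along the incline.

y_top ≈ 5.716 m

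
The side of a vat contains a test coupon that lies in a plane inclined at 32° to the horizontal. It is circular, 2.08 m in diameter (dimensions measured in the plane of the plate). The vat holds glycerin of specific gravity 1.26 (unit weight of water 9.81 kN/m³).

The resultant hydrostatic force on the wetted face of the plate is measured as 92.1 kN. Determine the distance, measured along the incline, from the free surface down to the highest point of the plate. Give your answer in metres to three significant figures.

γ = 1.26 × 9.81 = 12.3606 kN/m³.
A = π(1.04)² = 3.39795 m².
From F = γ·h_c·A, the centroid depth is h_c = 92.1/(12.3606 × 3.39795) = 2.19282 m.
Let θ = 32° be the plate's angle to the horizontal; measure y along the incline from where the plane meets the free surface. Vertical depth h = y·sinθ with sinθ = 0.529919.
Along the incline, y_c = h_c/sinθ = 2.19282/0.529919 = 4.13803 m.
The centroid is at the centre, 1.04 m below the top of the plate, so the highest point sits at y_top = 4.13803 − 1.04 = 3.09803 m along the incline.

y_top ≈ 3.10 m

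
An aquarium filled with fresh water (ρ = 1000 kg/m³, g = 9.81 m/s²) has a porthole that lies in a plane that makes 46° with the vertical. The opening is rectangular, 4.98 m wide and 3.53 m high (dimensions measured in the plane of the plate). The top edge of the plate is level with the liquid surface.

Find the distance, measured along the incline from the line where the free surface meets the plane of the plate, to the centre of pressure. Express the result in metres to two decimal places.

y_p = 2.35 m

γ = ρg = 1000 × 9.81 = 9810 N/m³ = 9.81 kN/m³.
The plate makes 46° with the vertical, i.e. θ = 90° − 46° = 44° to the horizontal. Measuring y along the incline from the free-surface line, vertical depth h = y·sinθ with sinθ = 0.694658.
The centroid lies 3.53/2 = 1.765 m below the top edge, so y_c = 1.765 m and h_c = 1.765 × 0.694658 = 1.22607 m.
A = 4.98 × 3.53 = 17.5794 m².
Resultant F = γ·h_c·A = 9.81 × 1.22607 × 17.5794 = 211.441 kN.
I_c = b·h³/12 = 4.98 × 3.53³/12 = 18.2546 m⁴.
Centre of pressure: y_p = y_c + I_c/(y_c·A) = 1.765 + 18.2546/(1.765 × 17.5794) = 1.765 + 0.588333 = 2.35333 m along the plane.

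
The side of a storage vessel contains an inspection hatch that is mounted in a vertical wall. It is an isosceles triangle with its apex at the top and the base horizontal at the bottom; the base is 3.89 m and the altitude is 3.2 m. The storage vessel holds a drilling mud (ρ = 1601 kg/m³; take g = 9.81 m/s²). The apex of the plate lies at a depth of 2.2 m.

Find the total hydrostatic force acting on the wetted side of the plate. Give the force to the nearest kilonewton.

γ = ρg = 1601 × 9.81 / 1000 = 15.70581 kN/m³.
With the apex up, the centroid sits 2h/3 = 2 × 3.2/3 = 2.13333 m below the apex, so the centroid depth is h_c = 2.2 + 2.13333 = 4.33333 m.
A = ½ × 3.89 × 3.2 = 6.224 m².
Resultant F = γ·h_c·A = 15.70581 × 4.33333 × 6.224 = 423.596 kN.

F ≈ 424 kN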